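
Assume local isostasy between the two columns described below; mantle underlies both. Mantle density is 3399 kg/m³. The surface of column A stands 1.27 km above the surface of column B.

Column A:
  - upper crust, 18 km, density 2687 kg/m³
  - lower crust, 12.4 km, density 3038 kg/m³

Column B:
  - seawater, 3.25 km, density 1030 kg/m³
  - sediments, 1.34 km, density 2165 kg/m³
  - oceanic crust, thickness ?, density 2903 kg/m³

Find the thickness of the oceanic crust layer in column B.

7.3 km

Take the compensation level at the base of the deeper column (depth z_c below the surface of column A) and equate Σ ρ_i t_i down to z_c; mantle fills any gap and the z_c terms cancel.
Column A: 18×2687 + 12.4×3038 + (z_c − 30.4)×3399
Column B: 1.27×0 + 3.25×1030 + 1.34×2165 + x×2903 + (z_c − 1.27 − 4.59 − x)×3399
The z_c×3399 term appears on both sides and cancels. Collect the known terms of each column as K = Σ(ρt)_known − 3399 × (depth of known layers): K_A = 86037.2 − 3399×30.4 = −17292.4; K_B = 6248.6 − 3399×(1.27 + 4.59) = −13669.54.
Balance: K_A = K_B − x×(3399 − 2903), so x = (K_B − K_A)/(3399 − 2903) = 3622.86/496 = 7.3 km.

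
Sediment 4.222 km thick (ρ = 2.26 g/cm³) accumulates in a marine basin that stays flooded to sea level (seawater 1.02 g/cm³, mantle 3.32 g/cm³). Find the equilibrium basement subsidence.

2.28 km

Submarine loading: the sediment displaces seawater, and the subsidence is in turn flooded, so s (ρ_m − ρ_w) = t (ρ_sed − ρ_w).
s = 4.222 km × (2.26 − 1.02) / (3.32 − 1.02) = 2.28 km.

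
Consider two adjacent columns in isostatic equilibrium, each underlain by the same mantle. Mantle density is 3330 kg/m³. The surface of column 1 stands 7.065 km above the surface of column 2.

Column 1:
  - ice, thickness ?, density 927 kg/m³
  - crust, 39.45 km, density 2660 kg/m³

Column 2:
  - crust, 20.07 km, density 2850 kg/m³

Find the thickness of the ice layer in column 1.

Take the compensation level at the base of the deeper column (depth z_c below the surface of column 1) and equate Σ ρ_i t_i down to z_c; mantle fills any gap and the z_c terms cancel.
Column 1: x×927 + 39.45×2660 + (z_c − 39.45 − x)×3330
Column 2: 7.065×0 + 20.07×2850 + (z_c − 7.065 − 20.07)×3330
The z_c×3330 term appears on both sides and cancels. Collect the known terms of each column as K = Σ(ρt)_known − 3330 × (depth of known layers): K_1 = 104937 − 3330×39.45 = −26431.5; K_2 = 57199.5 − 3330×(7.065 + 20.07) = −33160.05.
Balance: K_1 − x×(3330 − 927) = K_2, so x = (K_1 − K_2)/(3330 − 927) = 6728.55/2403 = 2.8 km.

2.8 km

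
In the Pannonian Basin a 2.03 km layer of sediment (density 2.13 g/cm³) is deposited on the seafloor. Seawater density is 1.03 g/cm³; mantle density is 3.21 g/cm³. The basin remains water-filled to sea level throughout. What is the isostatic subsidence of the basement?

1.02 km

Submarine loading: the sediment displaces seawater, and the subsidence is in turn flooded, so s (ρ_m − ρ_w) = t (ρ_sed − ρ_w).
s = 2.03 km × (2.13 − 1.03) / (3.21 − 1.03) = 1.02 km.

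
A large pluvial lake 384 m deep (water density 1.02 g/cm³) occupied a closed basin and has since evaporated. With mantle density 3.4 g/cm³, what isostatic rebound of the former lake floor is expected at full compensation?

u = d ρ_w/ρ_m = 384 m × 1.02/3.4 = 115 m.

115 m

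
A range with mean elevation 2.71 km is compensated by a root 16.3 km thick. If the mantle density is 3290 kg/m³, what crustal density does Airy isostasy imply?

ρ_c h = (ρ_m − ρ_c) r → ρ_c (h + r) = ρ_m r → ρ_c = ρ_m r / (h + r).
ρ_c = 3290 × 16.3 km / (2.71 km + 16.3 km) = 2820 kg/m³.

2820 kg/m³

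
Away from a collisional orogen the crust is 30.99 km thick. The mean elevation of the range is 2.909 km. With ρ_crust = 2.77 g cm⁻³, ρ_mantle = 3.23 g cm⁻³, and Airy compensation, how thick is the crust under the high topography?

Root depth r = h ρ_c / (ρ_m − ρ_c) = 2.909 km × 2.77 / 0.46 = 17.52 km.
Total thickness = T + h + r = 30.99 km + 2.909 km + 17.52 km = 51.4 km.

51.4 km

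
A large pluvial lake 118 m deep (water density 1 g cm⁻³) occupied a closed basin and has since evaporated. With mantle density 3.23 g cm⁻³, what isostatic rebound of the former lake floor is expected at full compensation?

36.5 m

u = d ρ_w/ρ_m = 118 m × 1/3.23 = 36.5 m.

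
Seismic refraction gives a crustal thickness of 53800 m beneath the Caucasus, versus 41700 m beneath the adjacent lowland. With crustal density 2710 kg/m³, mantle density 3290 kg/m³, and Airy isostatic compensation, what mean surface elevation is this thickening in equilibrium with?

Excess crust Δ = 53800 m − 41700 m = 12100 m, split between elevation h and root r with h + r = Δ.
Airy balance ρ_c h = (ρ_m − ρ_c) r gives r = h ρ_c/(ρ_m − ρ_c), so h (1 + ρ_c/(ρ_m − ρ_c)) = Δ, i.e. h = Δ (ρ_m − ρ_c)/ρ_m.
h = 12100 m × 580/3290 = 2130 m.

2130 m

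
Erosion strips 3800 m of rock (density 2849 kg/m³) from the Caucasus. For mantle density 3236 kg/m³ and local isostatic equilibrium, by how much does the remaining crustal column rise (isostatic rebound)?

Unloading: uplift u = e ρ_c/ρ_m = 3800 m × 2849/3236 = 3350 m.

3350 m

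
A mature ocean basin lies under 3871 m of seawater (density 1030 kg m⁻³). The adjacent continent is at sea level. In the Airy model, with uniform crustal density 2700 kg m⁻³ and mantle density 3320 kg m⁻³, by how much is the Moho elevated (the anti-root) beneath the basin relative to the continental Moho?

For local isostatic compensation: replacing crust with seawater at the top is compensated by replacing crust with mantle at the base: d (ρ_c − ρ_w) = a (ρ_m − ρ_c).
a = d (ρ_c − ρ_w)/(ρ_m − ρ_c) = 3871 m × 1670/620 = 10400 m.

10400 m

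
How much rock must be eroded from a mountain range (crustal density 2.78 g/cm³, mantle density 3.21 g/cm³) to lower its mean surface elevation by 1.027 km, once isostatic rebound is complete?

7.67 km

Net drop Δ = e − u = e − e ρ_c/ρ_m = e (ρ_m − ρ_c)/ρ_m.
e = Δ ρ_m/(ρ_m − ρ_c) = 1.027 km × 3.21/0.43 = 7.67 km.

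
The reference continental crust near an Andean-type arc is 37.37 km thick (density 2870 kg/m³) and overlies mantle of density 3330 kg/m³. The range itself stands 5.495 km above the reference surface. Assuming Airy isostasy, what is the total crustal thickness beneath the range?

77.1 km

Root depth r = h ρ_c / (ρ_m − ρ_c) = 5.495 km × 2870 / 460 = 34.28 km.
Total thickness = T + h + r = 37.37 km + 5.495 km + 34.28 km = 77.1 km.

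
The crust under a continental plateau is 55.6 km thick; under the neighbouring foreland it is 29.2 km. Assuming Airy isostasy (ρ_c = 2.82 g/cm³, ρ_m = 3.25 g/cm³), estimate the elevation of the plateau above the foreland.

3.49 km

Excess crust Δ = 55.6 km − 29.2 km = 26.4 km, split between elevation h and root r with h + r = Δ.
Airy balance ρ_c h = (ρ_m − ρ_c) r gives r = h ρ_c/(ρ_m − ρ_c), so h (1 + ρ_c/(ρ_m − ρ_c)) = Δ, i.e. h = Δ (ρ_m − ρ_c)/ρ_m.
h = 26.4 km × 0.43/3.25 = 3.49 km.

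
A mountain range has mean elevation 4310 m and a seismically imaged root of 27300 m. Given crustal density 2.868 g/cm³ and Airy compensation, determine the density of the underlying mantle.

Airy balance: ρ_c h = (ρ_m − ρ_c) r → ρ_m = ρ_c (1 + h/r).
ρ_m = 2.868 × (1 + 4310 m/27300 m) = 3.32 g/cm³.

3.32 g/cm³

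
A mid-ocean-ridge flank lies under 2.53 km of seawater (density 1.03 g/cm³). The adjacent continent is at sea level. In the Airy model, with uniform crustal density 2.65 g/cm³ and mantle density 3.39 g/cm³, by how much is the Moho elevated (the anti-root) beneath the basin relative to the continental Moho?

5.54 km

By Archimedes' principle applied to the lithosphere: replacing crust with seawater at the top is compensated by replacing crust with mantle at the base: d (ρ_c − ρ_w) = a (ρ_m − ρ_c).
a = d (ρ_c − ρ_w)/(ρ_m − ρ_c) = 2.53 km × 1.62/0.74 = 5.54 km.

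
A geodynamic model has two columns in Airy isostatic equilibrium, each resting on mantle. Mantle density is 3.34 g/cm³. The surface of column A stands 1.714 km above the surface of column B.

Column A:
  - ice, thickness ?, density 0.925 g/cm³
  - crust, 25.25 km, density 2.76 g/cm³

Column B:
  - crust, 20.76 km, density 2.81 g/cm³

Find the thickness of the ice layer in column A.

Take the compensation level at the base of the deeper column (depth z_c below the surface of column A) and equate Σ ρ_i t_i down to z_c; mantle fills any gap and the z_c terms cancel.
Column A: x×0.925 + 25.25×2.76 + (z_c − 25.25 − x)×3.34
Column B: 1.714×0 + 20.76×2.81 + (z_c − 1.714 − 20.76)×3.34
The z_c×3.34 term appears on both sides and cancels. Collect the known terms of each column as K = Σ(ρt)_known − 3.34 × (depth of known layers): K_A = 69.69 − 3.34×25.25 = −14.645; K_B = 58.3356 − 3.34×(1.714 + 20.76) = −16.72756.
Balance: K_A − x×(3.34 − 0.925) = K_B, so x = (K_A − K_B)/(3.34 − 0.925) = 2.08256/2.415 = 0.862 km.

0.862 km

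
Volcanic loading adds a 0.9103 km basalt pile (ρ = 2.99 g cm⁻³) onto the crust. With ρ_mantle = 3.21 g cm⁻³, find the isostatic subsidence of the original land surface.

Subaerial loading: s = t ρ_load / ρ_m.
s = 0.9103 km × 2.99/3.21 = 0.848 km.

0.848 km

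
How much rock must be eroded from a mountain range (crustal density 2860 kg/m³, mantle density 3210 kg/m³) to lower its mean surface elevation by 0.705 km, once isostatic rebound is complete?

6.47 km

Net drop Δ = e − u = e − e ρ_c/ρ_m = e (ρ_m − ρ_c)/ρ_m.
e = Δ ρ_m/(ρ_m − ρ_c) = 0.705 km × 3210/350 = 6.47 km.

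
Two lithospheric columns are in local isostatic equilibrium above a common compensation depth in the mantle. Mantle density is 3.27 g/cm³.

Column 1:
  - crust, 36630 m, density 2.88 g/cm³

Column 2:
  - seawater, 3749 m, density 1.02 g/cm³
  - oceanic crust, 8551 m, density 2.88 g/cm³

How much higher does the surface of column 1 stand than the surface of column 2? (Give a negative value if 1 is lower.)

For any compensation level in the mantle, the mantle terms cancel and isostasy reduces to e = (Σt_1 − Σt_2) − (Σ(ρt)_1 − Σ(ρt)_2) / ρ_m.
Σt_1 = 36630 m; Σt_2 = 12300 m; Σ(ρt)_1 = 105494.4; Σ(ρt)_2 = 28450.86 (in m·g/cm³).
e = (36630 − 12300) − (105494.4 − 28450.86) / 3.27 = 769 m.

769 m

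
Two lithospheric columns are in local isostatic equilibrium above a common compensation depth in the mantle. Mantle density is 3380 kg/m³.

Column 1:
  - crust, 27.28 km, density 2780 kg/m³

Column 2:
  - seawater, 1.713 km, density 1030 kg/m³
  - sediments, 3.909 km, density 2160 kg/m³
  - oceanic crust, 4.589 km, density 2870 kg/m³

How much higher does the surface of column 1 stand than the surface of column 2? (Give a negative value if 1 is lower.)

1.55 km

For any compensation level in the mantle, the mantle terms cancel and isostasy reduces to e = (Σt_1 − Σt_2) − (Σ(ρt)_1 − Σ(ρt)_2) / ρ_m.
Σt_1 = 27.28 km; Σt_2 = 10.211 km; Σ(ρt)_1 = 75838.4; Σ(ρt)_2 = 23378.26 (in km·kg/m³).
e = (27.28 − 10.211) − (75838.4 − 23378.26) / 3380 = 1.55 km.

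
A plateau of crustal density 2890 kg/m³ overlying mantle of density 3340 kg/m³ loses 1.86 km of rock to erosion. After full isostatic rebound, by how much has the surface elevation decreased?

Rebound u = e ρ_c/ρ_m = 1.86 km × 2890/3340 = 1.609 km.
Net surface drop = e − u = 1.86 km − 1.609 km = e (ρ_m − ρ_c)/ρ_m = 0.251 km.

0.251 km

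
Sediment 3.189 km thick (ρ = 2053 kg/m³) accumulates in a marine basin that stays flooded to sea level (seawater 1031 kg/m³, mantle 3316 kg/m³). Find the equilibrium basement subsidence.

Submarine loading: the sediment displaces seawater, and the subsidence is in turn flooded, so s (ρ_m − ρ_w) = t (ρ_sed − ρ_w).
s = 3.189 km × (2053 − 1031) / (3316 − 1031) = 1.43 km.

1.43 km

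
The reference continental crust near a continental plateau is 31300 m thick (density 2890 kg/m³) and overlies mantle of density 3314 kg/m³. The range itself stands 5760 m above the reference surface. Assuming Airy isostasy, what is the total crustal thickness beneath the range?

Root depth r = h ρ_c / (ρ_m − ρ_c) = 5760 m × 2890 / 424 = 39260 m.
Total thickness = T + h + r = 31300 m + 5760 m + 39260 m = 76300 m.

76300 m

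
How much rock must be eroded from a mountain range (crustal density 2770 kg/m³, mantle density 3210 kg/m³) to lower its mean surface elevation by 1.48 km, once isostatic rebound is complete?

Net drop Δ = e − u = e − e ρ_c/ρ_m = e (ρ_m − ρ_c)/ρ_m.
e = Δ ρ_m/(ρ_m − ρ_c) = 1.48 km × 3210/440 = 10.8 km.

10.8 km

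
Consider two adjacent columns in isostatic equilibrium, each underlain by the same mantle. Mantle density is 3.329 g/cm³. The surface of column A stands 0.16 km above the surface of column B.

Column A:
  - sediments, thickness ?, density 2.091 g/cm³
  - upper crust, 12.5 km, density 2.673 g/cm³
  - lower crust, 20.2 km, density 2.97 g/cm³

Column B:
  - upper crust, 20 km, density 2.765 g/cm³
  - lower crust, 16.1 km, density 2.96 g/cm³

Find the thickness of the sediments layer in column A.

Take the compensation level at the base of the deeper column (depth z_c below the surface of column A) and equate Σ ρ_i t_i down to z_c; mantle fills any gap and the z_c terms cancel.
Column A: x×2.091 + 12.5×2.673 + 20.2×2.97 + (z_c − 32.7 − x)×3.329
Column B: 0.16×0 + 20×2.765 + 16.1×2.96 + (z_c − 0.16 − 36.1)×3.329
The z_c×3.329 term appears on both sides and cancels. Collect the known terms of each column as K = Σ(ρt)_known − 3.329 × (depth of known layers): K_A = 93.4065 − 3.329×32.7 = −15.4518; K_B = 102.956 − 3.329×(0.16 + 36.1) = −17.75354.
Balance: K_A − x×(3.329 − 2.091) = K_B, so x = (K_A − K_B)/(3.329 − 2.091) = 2.30174/1.238 = 1.86 km.

1.86 km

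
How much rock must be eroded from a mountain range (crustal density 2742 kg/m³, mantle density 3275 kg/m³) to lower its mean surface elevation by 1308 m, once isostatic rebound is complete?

8040 m

Net drop Δ = e − u = e − e ρ_c/ρ_m = e (ρ_m − ρ_c)/ρ_m.
e = Δ ρ_m/(ρ_m − ρ_c) = 1308 m × 3275/533 = 8040 m.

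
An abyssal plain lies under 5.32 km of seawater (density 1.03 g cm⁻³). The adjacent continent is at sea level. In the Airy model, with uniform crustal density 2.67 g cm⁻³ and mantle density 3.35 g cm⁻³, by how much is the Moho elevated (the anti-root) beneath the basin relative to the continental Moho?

12.8 km

Equating mass per unit area of the two columns: replacing crust with seawater at the top is compensated by replacing crust with mantle at the base: d (ρ_c − ρ_w) = a (ρ_m − ρ_c).
a = d (ρ_c − ρ_w)/(ρ_m − ρ_c) = 5.32 km × 1.64/0.68 = 12.8 km.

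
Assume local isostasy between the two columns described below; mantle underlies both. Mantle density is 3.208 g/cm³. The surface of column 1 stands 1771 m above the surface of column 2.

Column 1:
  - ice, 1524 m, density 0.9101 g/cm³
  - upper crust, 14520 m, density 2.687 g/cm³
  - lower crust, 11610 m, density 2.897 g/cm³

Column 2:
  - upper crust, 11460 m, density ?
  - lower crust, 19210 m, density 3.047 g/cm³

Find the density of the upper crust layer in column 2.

2.69 g/cm³

Take the compensation level at the base of the deeper column (depth z_c below the surface of column 1) and equate Σ ρ_i t_i down to z_c; mantle fills any gap and the z_c terms cancel.
Column 1: 1524×0.9101 + 14520×2.687 + 11610×2.897 + (z_c − 27654)×3.208
Column 2: 1771×0 + 11460×ρ + 19210×3.047 + (z_c − 1771 − 30670)×3.208
The z_c×3.208 term appears on both sides and cancels. Collect the known terms of each column as K = Σ(ρt)_known − 3.208 × (depth of known layers): K_1 = 74036.4024 − 3.208×27654 = −14677.6296; K_2 = 58532.87 − 3.208×(1771 + 30670) = −45537.858.
Balance: K_1 = K_2 + 11460×ρ, so ρ = (K_1 − K_2)/11460 = 30860.2/11460 = 2.69 g/cm³.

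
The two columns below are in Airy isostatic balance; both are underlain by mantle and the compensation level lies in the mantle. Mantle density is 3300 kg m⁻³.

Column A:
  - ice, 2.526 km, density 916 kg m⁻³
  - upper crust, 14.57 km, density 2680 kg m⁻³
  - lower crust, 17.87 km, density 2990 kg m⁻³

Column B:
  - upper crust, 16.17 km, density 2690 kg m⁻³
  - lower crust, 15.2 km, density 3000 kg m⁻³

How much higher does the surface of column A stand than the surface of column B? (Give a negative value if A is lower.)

1.87 km

For any compensation level in the mantle, the mantle terms cancel and isostasy reduces to e = (Σt_A − Σt_B) − (Σ(ρt)_A − Σ(ρt)_B) / ρ_m.
Σt_A = 34.966 km; Σt_B = 31.37 km; Σ(ρt)_A = 94792.716; Σ(ρt)_B = 89097.3 (in km·kg m⁻³).
e = (34.966 − 31.37) − (94792.716 − 89097.3) / 3300 = 1.87 km.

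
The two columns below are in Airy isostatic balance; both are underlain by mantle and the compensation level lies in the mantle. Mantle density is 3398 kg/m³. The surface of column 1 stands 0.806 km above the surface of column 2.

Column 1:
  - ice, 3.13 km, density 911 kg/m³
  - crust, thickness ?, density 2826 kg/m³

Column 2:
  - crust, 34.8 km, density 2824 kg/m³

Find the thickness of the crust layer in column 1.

Take the compensation level at the base of the deeper column (depth z_c below the surface of column 1) and equate Σ ρ_i t_i down to z_c; mantle fills any gap and the z_c terms cancel.
Column 1: 3.13×911 + x×2826 + (z_c − 3.13 − x)×3398
Column 2: 0.806×0 + 34.8×2824 + (z_c − 0.806 − 34.8)×3398
The z_c×3398 term appears on both sides and cancels. Collect the known terms of each column as K = Σ(ρt)_known − 3398 × (depth of known layers): K_1 = 2851.43 − 3398×3.13 = −7784.31; K_2 = 98275.2 − 3398×(0.806 + 34.8) = −22713.988.
Balance: K_1 − x×(3398 − 2826) = K_2, so x = (K_1 − K_2)/(3398 − 2826) = 14929.7/572 = 26.1 km.

26.1 km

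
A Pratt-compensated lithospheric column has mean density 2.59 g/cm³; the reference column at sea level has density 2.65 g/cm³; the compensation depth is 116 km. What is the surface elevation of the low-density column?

ρ_ref D = ρ (D + h) → h = D (ρ_ref − ρ)/ρ.
h = 116 km × (2.65 − 2.59)/2.59 = 2.69 km.

2.69 km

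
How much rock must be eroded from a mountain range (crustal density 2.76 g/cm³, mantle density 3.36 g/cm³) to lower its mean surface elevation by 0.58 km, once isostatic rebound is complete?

3.25 km

Net drop Δ = e − u = e − e ρ_c/ρ_m = e (ρ_m − ρ_c)/ρ_m.
e = Δ ρ_m/(ρ_m − ρ_c) = 0.58 km × 3.36/0.6 = 3.25 km.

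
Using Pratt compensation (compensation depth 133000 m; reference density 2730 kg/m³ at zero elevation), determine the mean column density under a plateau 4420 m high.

2640 kg/m³

Pratt balance: ρ_ref D = ρ (D + h).
ρ = ρ_ref D/(D + h) = 2730 × 133000 m/(133000 m + 4420 m) = 2640 kg/m³.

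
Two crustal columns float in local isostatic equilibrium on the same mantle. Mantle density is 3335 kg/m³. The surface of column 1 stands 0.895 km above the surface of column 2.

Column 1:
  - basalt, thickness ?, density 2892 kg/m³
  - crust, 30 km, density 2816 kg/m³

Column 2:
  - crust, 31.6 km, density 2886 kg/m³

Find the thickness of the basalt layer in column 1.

Take the compensation level at the base of the deeper column (depth z_c below the surface of column 1) and equate Σ ρ_i t_i down to z_c; mantle fills any gap and the z_c terms cancel.
Column 1: x×2892 + 30×2816 + (z_c − 30 − x)×3335
Column 2: 0.895×0 + 31.6×2886 + (z_c − 0.895 − 31.6)×3335
The z_c×3335 term appears on both sides and cancels. Collect the known terms of each column as K = Σ(ρt)_known − 3335 × (depth of known layers): K_1 = 84480 − 3335×30 = −15570; K_2 = 91197.6 − 3335×(0.895 + 31.6) = −17173.225.
Balance: K_1 − x×(3335 − 2892) = K_2, so x = (K_1 − K_2)/(3335 − 2892) = 1603.23/443 = 3.62 km.

3.62 km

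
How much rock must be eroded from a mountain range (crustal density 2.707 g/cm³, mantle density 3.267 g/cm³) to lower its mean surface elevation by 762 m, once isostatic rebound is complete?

4450 m

Net drop Δ = e − u = e − e ρ_c/ρ_m = e (ρ_m − ρ_c)/ρ_m.
e = Δ ρ_m/(ρ_m − ρ_c) = 762 m × 3.267/0.56 = 4450 m.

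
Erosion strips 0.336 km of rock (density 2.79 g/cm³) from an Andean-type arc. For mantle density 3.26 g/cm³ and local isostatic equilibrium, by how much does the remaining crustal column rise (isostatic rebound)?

0.288 km

Unloading: uplift u = e ρ_c/ρ_m = 0.336 km × 2.79/3.26 = 0.288 km.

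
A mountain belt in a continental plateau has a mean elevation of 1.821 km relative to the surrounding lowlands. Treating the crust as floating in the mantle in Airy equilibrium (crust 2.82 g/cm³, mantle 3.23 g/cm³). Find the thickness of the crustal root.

12.5 km

For local isostatic compensation: the weight of the topography is balanced by the buoyancy of the root, ρ_c h = (ρ_m − ρ_c) r.
r = h · ρ_c / (ρ_m − ρ_c) = 1.821 km × 2.82 / (3.23 − 2.82) = 12.5 km.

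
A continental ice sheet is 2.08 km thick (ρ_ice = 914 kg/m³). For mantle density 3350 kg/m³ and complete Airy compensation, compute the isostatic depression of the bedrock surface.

0.567 km

Balancing pressure at the compensation depth: the ice load ρ_ice t is balanced by mantle displaced below, ρ_m s.
s = t ρ_ice / ρ_m = 2.08 km × 914/3350 = 0.567 km.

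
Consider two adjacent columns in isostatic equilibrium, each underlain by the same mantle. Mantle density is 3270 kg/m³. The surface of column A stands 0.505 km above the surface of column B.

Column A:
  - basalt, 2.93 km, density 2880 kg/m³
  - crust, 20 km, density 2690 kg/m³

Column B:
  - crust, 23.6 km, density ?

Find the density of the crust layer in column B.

2800 kg/m³

Take the compensation level at the base of the deeper column (depth z_c below the surface of column A) and equate Σ ρ_i t_i down to z_c; mantle fills any gap and the z_c terms cancel.
Column A: 2.93×2880 + 20×2690 + (z_c − 22.93)×3270
Column B: 0.505×0 + 23.6×ρ + (z_c − 0.505 − 23.6)×3270
The z_c×3270 term appears on both sides and cancels. Collect the known terms of each column as K = Σ(ρt)_known − 3270 × (depth of known layers): K_A = 62238.4 − 3270×22.93 = −12742.7; K_B = 0 − 3270×(0.505 + 23.6) = −78823.35.
Balance: K_A = K_B + 23.6×ρ, so ρ = (K_A − K_B)/23.6 = 66080.6/23.6 = 2800 kg/m³.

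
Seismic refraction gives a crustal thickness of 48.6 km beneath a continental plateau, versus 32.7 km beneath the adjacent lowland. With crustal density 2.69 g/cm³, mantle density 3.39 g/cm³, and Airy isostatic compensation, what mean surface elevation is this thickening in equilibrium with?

Excess crust Δ = 48.6 km − 32.7 km = 15.9 km, split between elevation h and root r with h + r = Δ.
Airy balance ρ_c h = (ρ_m − ρ_c) r gives r = h ρ_c/(ρ_m − ρ_c), so h (1 + ρ_c/(ρ_m − ρ_c)) = Δ, i.e. h = Δ (ρ_m − ρ_c)/ρ_m.
h = 15.9 km × 0.7/3.39 = 3.28 km.

3.28 km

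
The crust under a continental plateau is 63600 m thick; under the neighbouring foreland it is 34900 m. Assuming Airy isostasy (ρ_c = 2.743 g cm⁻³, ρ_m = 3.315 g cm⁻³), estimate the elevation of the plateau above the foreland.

Excess crust Δ = 63600 m − 34900 m = 28700 m, split between elevation h and root r with h + r = Δ.
Airy balance ρ_c h = (ρ_m − ρ_c) r gives r = h ρ_c/(ρ_m − ρ_c), so h (1 + ρ_c/(ρ_m − ρ_c)) = Δ, i.e. h = Δ (ρ_m − ρ_c)/ρ_m.
h = 28700 m × 0.572/3.315 = 4950 m.

4950 m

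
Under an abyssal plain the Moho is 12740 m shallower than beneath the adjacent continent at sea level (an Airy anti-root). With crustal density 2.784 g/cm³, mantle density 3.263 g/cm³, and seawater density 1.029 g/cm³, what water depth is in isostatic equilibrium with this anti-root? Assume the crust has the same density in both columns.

Replacing a thickness d of crust by seawater at the top must be balanced by replacing crust with mantle at the base: d (ρ_c − ρ_w) = a (ρ_m − ρ_c).
d = a (ρ_m − ρ_c)/(ρ_c − ρ_w) = 12740 m × 0.479/1.755 = 3480 m.

3480 m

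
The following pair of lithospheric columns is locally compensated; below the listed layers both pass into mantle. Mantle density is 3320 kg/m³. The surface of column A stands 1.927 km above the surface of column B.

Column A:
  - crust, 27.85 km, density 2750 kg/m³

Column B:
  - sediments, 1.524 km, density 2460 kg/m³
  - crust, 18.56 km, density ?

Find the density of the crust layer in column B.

Take the compensation level at the base of the deeper column (depth z_c below the surface of column A) and equate Σ ρ_i t_i down to z_c; mantle fills any gap and the z_c terms cancel.
Column A: 27.85×2750 + (z_c − 27.85)×3320
Column B: 1.927×0 + 1.524×2460 + 18.56×ρ + (z_c − 1.927 − 20.084)×3320
The z_c×3320 term appears on both sides and cancels. Collect the known terms of each column as K = Σ(ρt)_known − 3320 × (depth of known layers): K_A = 76587.5 − 3320×27.85 = −15874.5; K_B = 3749.04 − 3320×(1.927 + 20.084) = −69327.48.
Balance: K_A = K_B + 18.56×ρ, so ρ = (K_A − K_B)/18.56 = 53453/18.56 = 2880 kg/m³.

2880 kg/m³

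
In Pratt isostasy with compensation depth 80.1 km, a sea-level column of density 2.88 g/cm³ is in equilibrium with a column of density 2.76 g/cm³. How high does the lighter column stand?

ρ_ref D = ρ (D + h) → h = D (ρ_ref − ρ)/ρ.
h = 80.1 km × (2.88 − 2.76)/2.76 = 3.48 km.

3.48 km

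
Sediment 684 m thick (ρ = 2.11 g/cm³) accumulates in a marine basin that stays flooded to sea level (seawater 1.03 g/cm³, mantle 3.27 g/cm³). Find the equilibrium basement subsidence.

330 m

Submarine loading: the sediment displaces seawater, and the subsidence is in turn flooded, so s (ρ_m − ρ_w) = t (ρ_sed − ρ_w).
s = 684 m × (2.11 − 1.03) / (3.27 − 1.03) = 330 m.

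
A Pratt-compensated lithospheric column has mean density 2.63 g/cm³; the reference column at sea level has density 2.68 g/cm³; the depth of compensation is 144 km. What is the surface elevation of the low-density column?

2.74 km

ρ_ref D = ρ (D + h) → h = D (ρ_ref − ρ)/ρ.
h = 144 km × (2.68 − 2.63)/2.63 = 2.74 km.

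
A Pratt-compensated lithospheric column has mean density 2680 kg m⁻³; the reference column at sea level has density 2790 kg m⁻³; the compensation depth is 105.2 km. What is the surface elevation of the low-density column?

4.32 km

ρ_ref D = ρ (D + h) → h = D (ρ_ref − ρ)/ρ.
h = 105.2 km × (2790 − 2680)/2680 = 4.32 km.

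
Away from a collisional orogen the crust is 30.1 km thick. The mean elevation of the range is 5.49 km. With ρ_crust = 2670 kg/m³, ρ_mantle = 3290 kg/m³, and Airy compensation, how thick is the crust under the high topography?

Root depth r = h ρ_c / (ρ_m − ρ_c) = 5.49 km × 2670 / 620 = 23.64 km.
Total thickness = T + h + r = 30.1 km + 5.49 km + 23.64 km = 59.2 km.

59.2 km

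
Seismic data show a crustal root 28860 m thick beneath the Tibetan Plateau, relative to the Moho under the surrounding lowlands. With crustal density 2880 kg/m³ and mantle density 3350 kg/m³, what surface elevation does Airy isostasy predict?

For local isostatic compensation: ρ_c h = (ρ_m − ρ_c) r.
h = r (ρ_m − ρ_c) / ρ_c = 28860 m × (3350 − 2880) / 2880 = 4710 m.

4710 m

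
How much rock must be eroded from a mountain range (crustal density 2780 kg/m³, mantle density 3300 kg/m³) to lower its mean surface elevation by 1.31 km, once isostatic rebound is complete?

8.31 km

Net drop Δ = e − u = e − e ρ_c/ρ_m = e (ρ_m − ρ_c)/ρ_m.
e = Δ ρ_m/(ρ_m − ρ_c) = 1.31 km × 3300/520 = 8.31 km.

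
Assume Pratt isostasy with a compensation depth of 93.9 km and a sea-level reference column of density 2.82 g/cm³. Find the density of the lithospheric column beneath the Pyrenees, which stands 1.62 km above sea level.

2.77 g/cm³

Pratt balance: ρ_ref D = ρ (D + h).
ρ = ρ_ref D/(D + h) = 2.82 × 93.9 km/(93.9 km + 1.62 km) = 2.77 g/cm³.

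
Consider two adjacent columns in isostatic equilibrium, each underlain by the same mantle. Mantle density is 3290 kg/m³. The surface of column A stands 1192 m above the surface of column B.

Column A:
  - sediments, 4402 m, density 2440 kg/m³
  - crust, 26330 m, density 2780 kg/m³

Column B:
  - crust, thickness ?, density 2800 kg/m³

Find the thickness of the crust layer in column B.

Take the compensation level at the base of the deeper column (depth z_c below the surface of column A) and equate Σ ρ_i t_i down to z_c; mantle fills any gap and the z_c terms cancel.
Column A: 4402×2440 + 26330×2780 + (z_c − 30732)×3290
Column B: 1192×0 + x×2800 + (z_c − 1192 − 0 − x)×3290
The z_c×3290 term appears on both sides and cancels. Collect the known terms of each column as K = Σ(ρt)_known − 3290 × (depth of known layers): K_A = 83938280 − 3290×30732 = −17170000; K_B = 0 − 3290×(1192 + 0) = −3921680.
Balance: K_A = K_B − x×(3290 − 2800), so x = (K_B − K_A)/(3290 − 2800) = 13248300/490 = 27000 m.

27000 m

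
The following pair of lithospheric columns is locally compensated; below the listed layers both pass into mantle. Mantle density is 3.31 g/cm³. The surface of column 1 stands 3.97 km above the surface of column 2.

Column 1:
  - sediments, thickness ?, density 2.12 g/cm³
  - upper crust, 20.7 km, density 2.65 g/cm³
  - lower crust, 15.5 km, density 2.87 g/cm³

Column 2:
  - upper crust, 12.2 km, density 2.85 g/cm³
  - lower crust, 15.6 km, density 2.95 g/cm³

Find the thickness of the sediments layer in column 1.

3.27 km

Take the compensation level at the base of the deeper column (depth z_c below the surface of column 1) and equate Σ ρ_i t_i down to z_c; mantle fills any gap and the z_c terms cancel.
Column 1: x×2.12 + 20.7×2.65 + 15.5×2.87 + (z_c − 36.2 − x)×3.31
Column 2: 3.97×0 + 12.2×2.85 + 15.6×2.95 + (z_c − 3.97 − 27.8)×3.31
The z_c×3.31 term appears on both sides and cancels. Collect the known terms of each column as K = Σ(ρt)_known − 3.31 × (depth of known layers): K_1 = 99.34 − 3.31×36.2 = −20.482; K_2 = 80.79 − 3.31×(3.97 + 27.8) = −24.3687.
Balance: K_1 − x×(3.31 − 2.12) = K_2, so x = (K_1 − K_2)/(3.31 − 2.12) = 3.8867/1.19 = 3.27 km.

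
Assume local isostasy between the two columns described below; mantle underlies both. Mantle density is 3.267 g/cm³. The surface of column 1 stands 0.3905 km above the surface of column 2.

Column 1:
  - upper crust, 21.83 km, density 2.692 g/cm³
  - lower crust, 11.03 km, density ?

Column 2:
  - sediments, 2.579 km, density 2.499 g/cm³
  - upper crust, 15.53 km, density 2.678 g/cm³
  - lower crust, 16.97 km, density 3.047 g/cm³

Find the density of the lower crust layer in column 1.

Take the compensation level at the base of the deeper column (depth z_c below the surface of column 1) and equate Σ ρ_i t_i down to z_c; mantle fills any gap and the z_c terms cancel.
Column 1: 21.83×2.692 + 11.03×ρ + (z_c − 32.86)×3.267
Column 2: 0.3905×0 + 2.579×2.499 + 15.53×2.678 + 16.97×3.047 + (z_c − 0.3905 − 35.079)×3.267
The z_c×3.267 term appears on both sides and cancels. Collect the known terms of each column as K = Σ(ρt)_known − 3.267 × (depth of known layers): K_1 = 58.76636 − 3.267×32.86 = −48.58726; K_2 = 99.741851 − 3.267×(0.3905 + 35.079) = −16.1370055.
Balance: K_1 + 11.03×ρ = K_2, so ρ = (K_2 − K_1)/11.03 = 32.4503/11.03 = 2.94 g/cm³.

2.94 g/cm³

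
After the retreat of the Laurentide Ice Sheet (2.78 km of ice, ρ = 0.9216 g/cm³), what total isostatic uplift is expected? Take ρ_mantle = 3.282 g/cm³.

Removing the load lets mantle flow back in; uplift u satisfies ρ_ice t = ρ_m u.
u = t ρ_ice/ρ_m = 2.78 km × 0.9216/3.282 = 0.781 km.

0.781 km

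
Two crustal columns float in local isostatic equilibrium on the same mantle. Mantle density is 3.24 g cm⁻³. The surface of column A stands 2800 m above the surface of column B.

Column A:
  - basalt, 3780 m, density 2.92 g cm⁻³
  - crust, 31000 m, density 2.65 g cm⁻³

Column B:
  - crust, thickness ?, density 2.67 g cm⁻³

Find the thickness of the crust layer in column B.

Take the compensation level at the base of the deeper column (depth z_c below the surface of column A) and equate Σ ρ_i t_i down to z_c; mantle fills any gap and the z_c terms cancel.
Column A: 3780×2.92 + 31000×2.65 + (z_c − 34780)×3.24
Column B: 2800×0 + x×2.67 + (z_c − 2800 − 0 − x)×3.24
The z_c×3.24 term appears on both sides and cancels. Collect the known terms of each column as K = Σ(ρt)_known − 3.24 × (depth of known layers): K_A = 93187.6 − 3.24×34780 = −19499.6; K_B = 0 − 3.24×(2800 + 0) = −9072.
Balance: K_A = K_B − x×(3.24 − 2.67), so x = (K_B − K_A)/(3.24 − 2.67) = 10427.6/0.57 = 18300 m.

18300 m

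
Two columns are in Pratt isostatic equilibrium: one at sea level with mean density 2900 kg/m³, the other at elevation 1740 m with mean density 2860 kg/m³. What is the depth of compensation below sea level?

124000 m

ρ_ref D = ρ (D + h) → D (ρ_ref − ρ) = ρ h.
D = ρ h/(ρ_ref − ρ) = 2860 × 1740 m/(2900 − 2860) = 124000 m.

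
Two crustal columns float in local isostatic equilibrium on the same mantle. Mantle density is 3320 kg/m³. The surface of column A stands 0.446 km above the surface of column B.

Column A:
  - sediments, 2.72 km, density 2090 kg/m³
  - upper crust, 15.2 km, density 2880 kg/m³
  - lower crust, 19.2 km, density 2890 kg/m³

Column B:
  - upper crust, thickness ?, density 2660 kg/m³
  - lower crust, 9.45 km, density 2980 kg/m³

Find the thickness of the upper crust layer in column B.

Take the compensation level at the base of the deeper column (depth z_c below the surface of column A) and equate Σ ρ_i t_i down to z_c; mantle fills any gap and the z_c terms cancel.
Column A: 2.72×2090 + 15.2×2880 + 19.2×2890 + (z_c − 37.12)×3320
Column B: 0.446×0 + x×2660 + 9.45×2980 + (z_c − 0.446 − 9.45 − x)×3320
The z_c×3320 term appears on both sides and cancels. Collect the known terms of each column as K = Σ(ρt)_known − 3320 × (depth of known layers): K_A = 104948.8 − 3320×37.12 = −18289.6; K_B = 28161 − 3320×(0.446 + 9.45) = −4693.72.
Balance: K_A = K_B − x×(3320 − 2660), so x = (K_B − K_A)/(3320 − 2660) = 13595.9/660 = 20.6 km.

20.6 km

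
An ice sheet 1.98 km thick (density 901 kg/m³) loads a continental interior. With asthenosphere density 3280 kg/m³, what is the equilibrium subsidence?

Balancing pressure at the compensation depth: the ice load ρ_ice t is balanced by mantle displaced below, ρ_m s.
s = t ρ_ice / ρ_m = 1.98 km × 901/3280 = 0.544 km.

0.544 km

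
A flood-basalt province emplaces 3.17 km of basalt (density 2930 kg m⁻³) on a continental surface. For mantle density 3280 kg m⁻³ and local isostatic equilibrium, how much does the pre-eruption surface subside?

Subaerial loading: s = t ρ_load / ρ_m.
s = 3.17 km × 2930/3280 = 2.83 km.

2.83 km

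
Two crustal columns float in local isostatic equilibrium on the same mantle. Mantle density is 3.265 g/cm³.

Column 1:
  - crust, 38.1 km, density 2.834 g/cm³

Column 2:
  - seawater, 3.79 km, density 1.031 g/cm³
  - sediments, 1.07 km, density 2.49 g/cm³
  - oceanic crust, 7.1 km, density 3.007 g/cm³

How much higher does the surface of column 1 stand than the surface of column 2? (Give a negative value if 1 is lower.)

1.62 km

For any compensation level in the mantle, the mantle terms cancel and isostasy reduces to e = (Σt_1 − Σt_2) − (Σ(ρt)_1 − Σ(ρt)_2) / ρ_m.
Σt_1 = 38.1 km; Σt_2 = 11.96 km; Σ(ρt)_1 = 107.9754; Σ(ρt)_2 = 27.92149 (in km·g/cm³).
e = (38.1 − 11.96) − (107.9754 − 27.92149) / 3.265 = 1.62 km.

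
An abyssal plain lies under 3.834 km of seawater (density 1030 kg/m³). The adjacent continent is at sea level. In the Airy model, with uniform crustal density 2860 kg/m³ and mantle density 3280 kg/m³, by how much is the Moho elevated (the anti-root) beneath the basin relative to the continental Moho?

16.7 km

Isostatic balance requires: replacing crust with seawater at the top is compensated by replacing crust with mantle at the base: d (ρ_c − ρ_w) = a (ρ_m − ρ_c).
a = d (ρ_c − ρ_w)/(ρ_m − ρ_c) = 3.834 km × 1830/420 = 16.7 km.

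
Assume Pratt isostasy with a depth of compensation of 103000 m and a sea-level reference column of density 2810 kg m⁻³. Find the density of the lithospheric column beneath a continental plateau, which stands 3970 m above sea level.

2710 kg m⁻³

Pratt balance: ρ_ref D = ρ (D + h).
ρ = ρ_ref D/(D + h) = 2810 × 103000 m/(103000 m + 3970 m) = 2710 kg m⁻³.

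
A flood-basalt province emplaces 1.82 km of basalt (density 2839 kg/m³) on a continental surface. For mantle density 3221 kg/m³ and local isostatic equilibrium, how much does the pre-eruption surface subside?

Subaerial loading: s = t ρ_load / ρ_m.
s = 1.82 km × 2839/3221 = 1.6 km.

1.6 km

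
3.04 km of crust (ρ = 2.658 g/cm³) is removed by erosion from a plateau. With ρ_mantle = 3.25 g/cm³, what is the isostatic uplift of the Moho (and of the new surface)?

Unloading: uplift u = e ρ_c/ρ_m = 3.04 km × 2.658/3.25 = 2.49 km.

2.49 km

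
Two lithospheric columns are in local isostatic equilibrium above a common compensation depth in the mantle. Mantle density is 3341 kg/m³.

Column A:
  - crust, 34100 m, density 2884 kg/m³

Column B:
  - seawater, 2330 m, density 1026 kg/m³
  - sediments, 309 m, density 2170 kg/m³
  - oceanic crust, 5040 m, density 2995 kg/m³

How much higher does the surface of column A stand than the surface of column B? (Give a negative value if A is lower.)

2420 m

For any compensation level in the mantle, the mantle terms cancel and isostasy reduces to e = (Σt_A − Σt_B) − (Σ(ρt)_A − Σ(ρt)_B) / ρ_m.
Σt_A = 34100 m; Σt_B = 7679 m; Σ(ρt)_A = 98344400; Σ(ρt)_B = 18155910 (in m·kg/m³).
e = (34100 − 7679) − (98344400 − 18155910) / 3341 = 2420 m.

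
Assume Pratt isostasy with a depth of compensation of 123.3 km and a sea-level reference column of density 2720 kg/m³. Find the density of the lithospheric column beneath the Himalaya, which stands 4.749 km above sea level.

Pratt balance: ρ_ref D = ρ (D + h).
ρ = ρ_ref D/(D + h) = 2720 × 123.3 km/(123.3 km + 4.749 km) = 2620 kg/m³.

2620 kg/m³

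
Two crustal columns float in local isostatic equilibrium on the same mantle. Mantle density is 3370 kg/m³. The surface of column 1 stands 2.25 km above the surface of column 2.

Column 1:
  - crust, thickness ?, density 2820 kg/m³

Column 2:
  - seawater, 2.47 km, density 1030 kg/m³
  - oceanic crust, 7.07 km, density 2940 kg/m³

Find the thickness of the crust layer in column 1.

29.8 km

Take the compensation level at the base of the deeper column (depth z_c below the surface of column 1) and equate Σ ρ_i t_i down to z_c; mantle fills any gap and the z_c terms cancel.
Column 1: x×2820 + (z_c − 0 − x)×3370
Column 2: 2.25×0 + 2.47×1030 + 7.07×2940 + (z_c − 2.25 − 9.54)×3370
The z_c×3370 term appears on both sides and cancels. Collect the known terms of each column as K = Σ(ρt)_known − 3370 × (depth of known layers): K_1 = 0 − 3370×0 = 0; K_2 = 23329.9 − 3370×(2.25 + 9.54) = −16402.4.
Balance: K_1 − x×(3370 − 2820) = K_2, so x = (K_1 − K_2)/(3370 − 2820) = 16402.4/550 = 29.8 km.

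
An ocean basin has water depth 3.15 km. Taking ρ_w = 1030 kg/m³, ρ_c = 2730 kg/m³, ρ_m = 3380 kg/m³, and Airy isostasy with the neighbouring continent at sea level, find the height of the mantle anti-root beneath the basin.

8.24 km

By Archimedes' principle applied to the lithosphere: replacing crust with seawater at the top is compensated by replacing crust with mantle at the base: d (ρ_c − ρ_w) = a (ρ_m − ρ_c).
a = d (ρ_c − ρ_w)/(ρ_m − ρ_c) = 3.15 km × 1700/650 = 8.24 km.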